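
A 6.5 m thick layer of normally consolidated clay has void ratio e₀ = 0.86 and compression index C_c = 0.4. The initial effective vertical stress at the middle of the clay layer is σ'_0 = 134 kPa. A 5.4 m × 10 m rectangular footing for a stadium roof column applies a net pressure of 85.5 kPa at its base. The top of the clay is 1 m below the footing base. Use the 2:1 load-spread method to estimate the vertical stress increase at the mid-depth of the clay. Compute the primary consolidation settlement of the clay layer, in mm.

Mid-depth of clay below the footing base: z = 1 + 6.5/2 = 4.25 m.
Stress increase at mid-clay by the 2:1 spreading method:
Δσ = qBL/((B+z)(L+z)) = 85.5×5.4×10/((5.4+4.25)(10+4.25)) = 33.575 kPa
Final effective stress: σ'_f = σ'_0 + Δσ = 134 + 33.575 = 167.57 kPa.
Normally consolidated clay, so the full stress increment lies on the virgin compression line:
S_c = C_c·H/(1+e₀)·log₁₀(σ'_f/σ'_0) = 0.4×6.5/(1+0.86)×log₁₀(167.57/134)
    = 1.3978 × 0.097091 = 0.1357 m

S_c ≈ 136 mm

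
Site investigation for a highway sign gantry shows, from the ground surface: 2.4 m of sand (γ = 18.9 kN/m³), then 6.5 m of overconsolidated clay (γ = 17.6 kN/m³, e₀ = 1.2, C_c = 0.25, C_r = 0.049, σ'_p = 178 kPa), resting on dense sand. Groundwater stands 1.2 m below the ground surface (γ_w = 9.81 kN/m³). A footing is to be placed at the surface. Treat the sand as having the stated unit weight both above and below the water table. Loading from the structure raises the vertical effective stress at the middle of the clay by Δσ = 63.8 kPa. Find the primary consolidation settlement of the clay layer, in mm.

S_c ≈ 46.1 mm

Mid-depth of clay below the ground surface: z = 2.4 + 6.5/2 = 5.65 m.
Total vertical stress at mid-clay: σ_v = 18.9×2.4 + 17.6×3.25 = 102.56 kPa.
Pore pressure: u = 9.81×(5.65 − 1.2) = 43.655 kPa.
Initial effective stress: σ'_0 = σ_v − u = 102.56 − 43.655 = 58.905 kPa.
Final effective stress: σ'_f = 58.905 + 63.8 = 122.7 kPa.
σ'_f = 122.7 ≤ σ'_p = 178 kPa, so the clay remains overconsolidated and only the recompression index applies:
S_c = C_r·H/(1+e₀)·log₁₀(σ'_f/σ'_0) = 0.049×6.5/2.2×log₁₀(122.7/58.905)
    = 0.14477 × 0.31869 = 0.04614 m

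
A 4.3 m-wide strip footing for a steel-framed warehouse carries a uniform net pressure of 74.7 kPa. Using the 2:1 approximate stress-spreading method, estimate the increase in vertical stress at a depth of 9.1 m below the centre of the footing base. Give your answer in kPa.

By the 2:1 method the load spreads at 1 horizontal : 2 vertical, so at depth z the loaded area has grown by z in each plan dimension:
Δσ = qB/(B+z) = 74.7×4.3/(4.3+9.1) = 23.971 kPa

Δσ_z ≈ 24 kPa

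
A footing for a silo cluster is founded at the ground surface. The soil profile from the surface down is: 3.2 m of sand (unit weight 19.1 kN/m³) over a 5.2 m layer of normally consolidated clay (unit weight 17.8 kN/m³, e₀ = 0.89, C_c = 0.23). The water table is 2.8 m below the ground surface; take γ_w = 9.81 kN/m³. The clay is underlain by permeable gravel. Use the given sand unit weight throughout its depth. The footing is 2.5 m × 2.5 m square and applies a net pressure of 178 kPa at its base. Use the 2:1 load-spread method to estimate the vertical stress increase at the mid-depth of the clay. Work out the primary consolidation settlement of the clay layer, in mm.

Mid-depth of clay below the ground surface: z = 3.2 + 5.2/2 = 5.8 m.
Total vertical stress at mid-clay: σ_v = 19.1×3.2 + 17.8×2.6 = 107.4 kPa.
Pore pressure: u = 9.81×(5.8 − 2.8) = 29.43 kPa.
Initial effective stress: σ'_0 = σ_v − u = 107.4 − 29.43 = 77.97 kPa.
Stress increase at mid-clay by the 2:1 spreading method:
Δσ = qBL/((B+z)(L+z)) = 178×2.5×2.5/((2.5+5.8)(2.5+5.8)) = 16.149 kPa
Final effective stress: σ'_f = σ'_0 + Δσ = 77.97 + 16.149 = 94.119 kPa.
Normally consolidated clay, so the full stress increment lies on the virgin compression line:
S_c = C_c·H/(1+e₀)·log₁₀(σ'_f/σ'_0) = 0.23×5.2/(1+0.89)×log₁₀(94.119/77.97)
    = 0.6328 × 0.08175 = 0.05173 m

S_c ≈ 51.7 mm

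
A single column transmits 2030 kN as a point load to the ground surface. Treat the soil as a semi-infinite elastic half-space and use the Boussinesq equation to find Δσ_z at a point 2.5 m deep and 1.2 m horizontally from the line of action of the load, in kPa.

Δσ_z ≈ 92.4 kPa

Boussinesq vertical stress below a point load on an elastic half-space:
Δσ_z = 3P/(2πz²) · [1 + (r/z)²]^(−5/2)
r/z = 1.2/2.5 = 0.48; [1+(r/z)²]^(−5/2) = 0.5955.
Δσ_z = 3×2030/(2π×2.5²) × 0.5955 = 155.08 × 0.5955 = 92.35 kPa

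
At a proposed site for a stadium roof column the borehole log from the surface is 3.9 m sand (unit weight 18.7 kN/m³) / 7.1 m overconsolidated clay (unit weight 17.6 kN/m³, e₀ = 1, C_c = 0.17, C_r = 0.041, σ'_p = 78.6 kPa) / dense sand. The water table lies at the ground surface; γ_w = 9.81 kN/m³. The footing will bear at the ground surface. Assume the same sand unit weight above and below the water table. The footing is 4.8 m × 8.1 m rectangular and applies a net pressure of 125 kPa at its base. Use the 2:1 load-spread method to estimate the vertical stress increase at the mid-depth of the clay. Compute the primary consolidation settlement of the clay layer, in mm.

S_c ≈ 43.8 mm

Mid-depth of clay below the ground surface: z = 3.9 + 7.1/2 = 7.45 m.
Total vertical stress at mid-clay: σ_v = 18.7×3.9 + 17.6×3.55 = 135.41 kPa.
Pore pressure: u = 9.81×(7.45 − 0) = 73.085 kPa.
Initial effective stress: σ'_0 = σ_v − u = 135.41 − 73.085 = 62.325 kPa.
Stress increase at mid-clay by the 2:1 spreading method:
Δσ = qBL/((B+z)(L+z)) = 125×4.8×8.1/((4.8+7.45)(8.1+7.45)) = 25.513 kPa
Final effective stress: σ'_f = 62.325 + 25.513 = 87.838 kPa.
σ'_f = 87.838 > σ'_p = 78.6 kPa, so the stress path crosses the preconsolidation pressure — recompression up to σ'_p, then virgin compression beyond:
S_c = H/(1+e₀)·[C_r·log₁₀(σ'_p/σ'_0) + C_c·log₁₀(σ'_f/σ'_p)]
    = 7.1/2 × [0.041×log₁₀(78.6/62.325) + 0.17×log₁₀(87.838/78.6)]
    = 3.55 × [0.0041312 + 0.0082042] = 0.04379 m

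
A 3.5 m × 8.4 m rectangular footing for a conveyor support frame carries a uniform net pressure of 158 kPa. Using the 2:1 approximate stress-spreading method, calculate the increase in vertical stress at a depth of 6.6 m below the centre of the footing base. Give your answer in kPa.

Δσ_z ≈ 30.7 kPa

By the 2:1 method the load spreads at 1 horizontal : 2 vertical, so at depth z the loaded area has grown by z in each plan dimension:
Δσ = qBL/((B+z)(L+z)) = 158×3.5×8.4/((3.5+6.6)(8.4+6.6)) = 30.661 kPa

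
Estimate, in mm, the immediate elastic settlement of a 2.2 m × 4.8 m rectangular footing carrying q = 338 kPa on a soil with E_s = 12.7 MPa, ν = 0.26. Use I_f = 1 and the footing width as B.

Immediate (elastic) settlement: S_e = q·B·(1−ν²)/E_s · I_f.
E_s = 12.7 MPa = 12700 kPa.
S_e = 338 × 2.2 × (1 − 0.26²) / 12700 × 1
    = 338 × 2.2 × 0.9324 / 12700 × 1
    = 0.05459 m = 54.59 mm

S_e ≈ 54.6 mm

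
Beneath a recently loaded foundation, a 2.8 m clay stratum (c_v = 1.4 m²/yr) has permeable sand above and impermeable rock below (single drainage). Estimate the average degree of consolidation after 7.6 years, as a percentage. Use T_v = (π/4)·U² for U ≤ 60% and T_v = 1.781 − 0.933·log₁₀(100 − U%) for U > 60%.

U ≈ 97.2 %

Drainage path length: H_d = H = 2.8 m (single drainage).
T_v = c_v·t/H_d² = 1.4×7.6/2.8² = 1.3571.
T_v = 1.3571 corresponds to the U > 60% branch:
U = 1 − 10^((1.781 − T_v)/0.933)/100 = 0.9715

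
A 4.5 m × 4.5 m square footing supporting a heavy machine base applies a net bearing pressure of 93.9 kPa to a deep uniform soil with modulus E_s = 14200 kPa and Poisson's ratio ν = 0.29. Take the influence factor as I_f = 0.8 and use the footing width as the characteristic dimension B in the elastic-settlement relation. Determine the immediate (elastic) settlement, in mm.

Immediate (elastic) settlement: S_e = q·B·(1−ν²)/E_s · I_f.
S_e = 93.9 × 4.5 × (1 − 0.29²) / 14200 × 0.8
    = 93.9 × 4.5 × 0.9159 / 14200 × 0.8
    = 0.0218 m = 21.8 mm

S_e ≈ 21.8 mm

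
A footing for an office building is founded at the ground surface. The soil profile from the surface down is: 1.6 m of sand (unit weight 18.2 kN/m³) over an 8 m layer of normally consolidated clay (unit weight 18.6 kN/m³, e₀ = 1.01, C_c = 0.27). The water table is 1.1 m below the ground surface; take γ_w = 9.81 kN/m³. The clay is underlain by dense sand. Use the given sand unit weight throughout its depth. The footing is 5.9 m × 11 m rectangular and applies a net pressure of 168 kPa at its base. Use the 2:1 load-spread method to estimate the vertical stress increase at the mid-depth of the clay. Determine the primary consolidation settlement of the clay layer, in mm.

Mid-depth of clay below the ground surface: z = 1.6 + 8/2 = 5.6 m.
Total vertical stress at mid-clay: σ_v = 18.2×1.6 + 18.6×4 = 103.52 kPa.
Pore pressure: u = 9.81×(5.6 − 1.1) = 44.145 kPa.
Initial effective stress: σ'_0 = σ_v − u = 103.52 − 44.145 = 59.375 kPa.
Stress increase at mid-clay by the 2:1 spreading method:
Δσ = qBL/((B+z)(L+z)) = 168×5.9×11/((5.9+5.6)(11+5.6)) = 57.115 kPa
Final effective stress: σ'_f = σ'_0 + Δσ = 59.375 + 57.115 = 116.49 kPa.
Normally consolidated clay, so the full stress increment lies on the virgin compression line:
S_c = C_c·H/(1+e₀)·log₁₀(σ'_f/σ'_0) = 0.27×8/(1+1.01)×log₁₀(116.49/59.375)
    = 1.0746 × 0.29269 = 0.3145 m

S_c ≈ 315 mm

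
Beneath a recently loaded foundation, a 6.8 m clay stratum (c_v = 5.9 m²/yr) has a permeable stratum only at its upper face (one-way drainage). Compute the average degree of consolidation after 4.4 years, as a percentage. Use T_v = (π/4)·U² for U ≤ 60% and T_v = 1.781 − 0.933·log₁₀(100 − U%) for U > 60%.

U ≈ 79.7 %

Drainage path length: H_d = H = 6.8 m (single drainage).
T_v = c_v·t/H_d² = 5.9×4.4/6.8² = 0.56142.
T_v = 0.56142 corresponds to the U > 60% branch:
U = 1 − 10^((1.781 − T_v)/0.933)/100 = 0.7972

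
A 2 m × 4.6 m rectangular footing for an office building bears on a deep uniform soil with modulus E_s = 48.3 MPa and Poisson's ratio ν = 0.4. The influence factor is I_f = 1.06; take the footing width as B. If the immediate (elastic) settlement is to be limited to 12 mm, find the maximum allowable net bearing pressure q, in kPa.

E_s = 48.3 MPa = 48300 kPa.
S_e = q·B·(1−ν²)/E_s · I_f  ⇒  q = S_e·E_s / (B·(1−ν²)·I_f).
q = 0.012 × 48300 / (2 × 0.84 × 1.06) = 325.5 kPa

q ≈ 325 kPa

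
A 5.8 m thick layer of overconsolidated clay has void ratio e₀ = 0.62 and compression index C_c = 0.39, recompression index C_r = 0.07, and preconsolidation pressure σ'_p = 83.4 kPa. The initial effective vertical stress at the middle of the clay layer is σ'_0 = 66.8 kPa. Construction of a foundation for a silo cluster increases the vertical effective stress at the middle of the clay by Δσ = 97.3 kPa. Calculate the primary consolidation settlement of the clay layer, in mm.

Final effective stress: σ'_f = 66.8 + 97.3 = 164.1 kPa.
σ'_f = 164.1 > σ'_p = 83.4 kPa, so the stress path crosses the preconsolidation pressure — recompression up to σ'_p, then virgin compression beyond:
S_c = H/(1+e₀)·[C_r·log₁₀(σ'_p/σ'_0) + C_c·log₁₀(σ'_f/σ'_p)]
    = 5.8/1.62 × [0.07×log₁₀(83.4/66.8) + 0.39×log₁₀(164.1/83.4)]
    = 3.5802 × [0.0067473 + 0.11464] = 0.4346 m

S_c ≈ 435 mm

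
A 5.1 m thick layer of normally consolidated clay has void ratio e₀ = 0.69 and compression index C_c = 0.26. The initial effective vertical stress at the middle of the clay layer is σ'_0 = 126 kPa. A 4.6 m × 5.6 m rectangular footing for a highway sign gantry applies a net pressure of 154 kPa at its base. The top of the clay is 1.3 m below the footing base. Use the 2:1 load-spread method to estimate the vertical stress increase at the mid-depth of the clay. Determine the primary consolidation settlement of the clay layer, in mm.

Mid-depth of clay below the footing base: z = 1.3 + 5.1/2 = 3.85 m.
Stress increase at mid-clay by the 2:1 spreading method:
Δσ = qBL/((B+z)(L+z)) = 154×4.6×5.6/((4.6+3.85)(5.6+3.85)) = 49.68 kPa
Final effective stress: σ'_f = σ'_0 + Δσ = 126 + 49.68 = 175.68 kPa.
Normally consolidated clay, so the full stress increment lies on the virgin compression line:
S_c = C_c·H/(1+e₀)·log₁₀(σ'_f/σ'_0) = 0.26×5.1/(1+0.69)×log₁₀(175.68/126)
    = 0.78462 × 0.14435 = 0.1133 m

S_c ≈ 113 mm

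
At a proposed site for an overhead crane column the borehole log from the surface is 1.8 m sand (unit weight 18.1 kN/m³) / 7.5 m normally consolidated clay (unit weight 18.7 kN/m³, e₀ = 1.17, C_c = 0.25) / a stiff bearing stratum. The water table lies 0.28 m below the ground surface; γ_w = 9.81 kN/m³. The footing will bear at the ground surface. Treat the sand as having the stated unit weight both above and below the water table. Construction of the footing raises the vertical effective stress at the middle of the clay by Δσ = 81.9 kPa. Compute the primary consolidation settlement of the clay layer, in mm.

S_c ≈ 359 mm

Mid-depth of clay below the ground surface: z = 1.8 + 7.5/2 = 5.55 m.
Total vertical stress at mid-clay: σ_v = 18.1×1.8 + 18.7×3.75 = 102.71 kPa.
Pore pressure: u = 9.81×(5.55 − 0.28) = 51.699 kPa.
Initial effective stress: σ'_0 = σ_v − u = 102.71 − 51.699 = 51.011 kPa.
Final effective stress: σ'_f = σ'_0 + Δσ = 51.011 + 81.9 = 132.91 kPa.
Normally consolidated clay, so the full stress increment lies on the virgin compression line:
S_c = C_c·H/(1+e₀)·log₁₀(σ'_f/σ'_0) = 0.25×7.5/(1+1.17)×log₁₀(132.91/51.011)
    = 0.86406 × 0.41589 = 0.3594 m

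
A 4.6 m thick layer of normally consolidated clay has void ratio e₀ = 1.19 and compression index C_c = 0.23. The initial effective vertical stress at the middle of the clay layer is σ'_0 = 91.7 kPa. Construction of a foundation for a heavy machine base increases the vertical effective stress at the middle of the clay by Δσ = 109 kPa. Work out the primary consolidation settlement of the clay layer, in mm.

S_c ≈ 164 mm

Final effective stress: σ'_f = σ'_0 + Δσ = 91.7 + 109 = 200.7 kPa.
Normally consolidated clay, so the full stress increment lies on the virgin compression line:
S_c = C_c·H/(1+e₀)·log₁₀(σ'_f/σ'_0) = 0.23×4.6/(1+1.19)×log₁₀(200.7/91.7)
    = 0.48311 × 0.34018 = 0.1643 m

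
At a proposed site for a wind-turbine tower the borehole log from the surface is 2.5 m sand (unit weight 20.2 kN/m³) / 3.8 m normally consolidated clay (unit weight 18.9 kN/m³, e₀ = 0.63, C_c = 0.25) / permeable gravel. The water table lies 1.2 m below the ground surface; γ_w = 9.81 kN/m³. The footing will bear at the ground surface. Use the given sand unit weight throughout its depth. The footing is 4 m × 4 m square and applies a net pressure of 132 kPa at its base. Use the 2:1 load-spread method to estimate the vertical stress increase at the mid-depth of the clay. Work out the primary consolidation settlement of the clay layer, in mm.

Mid-depth of clay below the ground surface: z = 2.5 + 3.8/2 = 4.4 m.
Total vertical stress at mid-clay: σ_v = 20.2×2.5 + 18.9×1.9 = 86.41 kPa.
Pore pressure: u = 9.81×(4.4 − 1.2) = 31.392 kPa.
Initial effective stress: σ'_0 = σ_v − u = 86.41 − 31.392 = 55.018 kPa.
Stress increase at mid-clay by the 2:1 spreading method:
Δσ = qBL/((B+z)(L+z)) = 132×4×4/((4+4.4)(4+4.4)) = 29.932 kPa
Final effective stress: σ'_f = σ'_0 + Δσ = 55.018 + 29.932 = 84.95 kPa.
Normally consolidated clay, so the full stress increment lies on the virgin compression line:
S_c = C_c·H/(1+e₀)·log₁₀(σ'_f/σ'_0) = 0.25×3.8/(1+0.63)×log₁₀(84.95/55.018)
    = 0.58282 × 0.18866 = 0.11 m

S_c ≈ 110 mm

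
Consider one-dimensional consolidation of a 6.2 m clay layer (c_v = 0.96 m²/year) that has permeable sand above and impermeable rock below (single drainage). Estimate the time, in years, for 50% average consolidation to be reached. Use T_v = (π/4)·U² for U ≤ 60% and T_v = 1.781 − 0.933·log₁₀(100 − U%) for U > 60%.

t ≈ 7.86 years

Drainage path length: H_d = H = 6.2 m (single drainage).
U ≤ 60%: T_v = (π/4)·U² = (π/4)×0.5² = 0.19635.
t = T_v·H_d²/c_v = 0.19635×6.2²/0.96 = 7.862 years.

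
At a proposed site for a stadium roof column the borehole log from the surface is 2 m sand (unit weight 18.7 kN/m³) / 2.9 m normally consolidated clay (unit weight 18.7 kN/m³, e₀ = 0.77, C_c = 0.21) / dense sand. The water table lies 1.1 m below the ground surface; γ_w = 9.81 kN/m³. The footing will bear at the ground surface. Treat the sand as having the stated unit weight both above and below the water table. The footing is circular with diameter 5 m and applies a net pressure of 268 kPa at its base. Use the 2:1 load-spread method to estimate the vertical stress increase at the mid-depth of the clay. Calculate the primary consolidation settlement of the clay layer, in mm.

Mid-depth of clay below the ground surface: z = 2 + 2.9/2 = 3.45 m.
Total vertical stress at mid-clay: σ_v = 18.7×2 + 18.7×1.45 = 64.515 kPa.
Pore pressure: u = 9.81×(3.45 − 1.1) = 23.054 kPa.
Initial effective stress: σ'_0 = σ_v − u = 64.515 − 23.054 = 41.461 kPa.
Stress increase at mid-clay by the 2:1 spreading method:
Δσ ≈ qD²/(D+z)² = 268×5²/(5+3.45)² = 93.834 kPa
Final effective stress: σ'_f = σ'_0 + Δσ = 41.461 + 93.834 = 135.3 kPa.
Normally consolidated clay, so the full stress increment lies on the virgin compression line:
S_c = C_c·H/(1+e₀)·log₁₀(σ'_f/σ'_0) = 0.21×2.9/(1+0.77)×log₁₀(135.3/41.461)
    = 0.34407 × 0.51366 = 0.1767 m

S_c ≈ 177 mm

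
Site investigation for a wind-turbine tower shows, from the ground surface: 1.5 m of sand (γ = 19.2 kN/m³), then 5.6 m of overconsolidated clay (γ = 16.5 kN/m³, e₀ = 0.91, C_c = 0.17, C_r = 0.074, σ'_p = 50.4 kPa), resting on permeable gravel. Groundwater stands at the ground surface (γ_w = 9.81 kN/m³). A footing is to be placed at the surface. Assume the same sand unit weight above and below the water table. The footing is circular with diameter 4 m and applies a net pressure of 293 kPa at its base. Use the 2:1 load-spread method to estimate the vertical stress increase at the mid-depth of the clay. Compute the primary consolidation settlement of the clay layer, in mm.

Mid-depth of clay below the ground surface: z = 1.5 + 5.6/2 = 4.3 m.
Total vertical stress at mid-clay: σ_v = 19.2×1.5 + 16.5×2.8 = 75 kPa.
Pore pressure: u = 9.81×(4.3 − 0) = 42.183 kPa.
Initial effective stress: σ'_0 = σ_v − u = 75 − 42.183 = 32.817 kPa.
Stress increase at mid-clay by the 2:1 spreading method:
Δσ ≈ qD²/(D+z)² = 293×4²/(4+4.3)² = 68.051 kPa
Final effective stress: σ'_f = 32.817 + 68.051 = 100.87 kPa.
σ'_f = 100.87 > σ'_p = 50.4 kPa, so the stress path crosses the preconsolidation pressure — recompression up to σ'_p, then virgin compression beyond:
S_c = H/(1+e₀)·[C_r·log₁₀(σ'_p/σ'_0) + C_c·log₁₀(σ'_f/σ'_p)]
    = 5.6/1.91 × [0.074×log₁₀(50.4/32.817) + 0.17×log₁₀(100.87/50.4)]
    = 2.9319 × [0.013789 + 0.051226] = 0.1906 m

S_c ≈ 191 mm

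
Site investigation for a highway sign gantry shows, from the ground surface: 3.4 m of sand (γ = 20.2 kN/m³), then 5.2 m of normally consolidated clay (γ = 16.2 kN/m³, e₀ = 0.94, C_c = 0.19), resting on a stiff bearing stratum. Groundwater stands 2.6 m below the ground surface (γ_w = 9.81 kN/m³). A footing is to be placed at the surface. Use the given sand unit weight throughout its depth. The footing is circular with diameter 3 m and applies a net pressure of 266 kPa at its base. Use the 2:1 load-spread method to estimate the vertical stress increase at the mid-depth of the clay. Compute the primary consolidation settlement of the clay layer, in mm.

Mid-depth of clay below the ground surface: z = 3.4 + 5.2/2 = 6 m.
Total vertical stress at mid-clay: σ_v = 20.2×3.4 + 16.2×2.6 = 110.8 kPa.
Pore pressure: u = 9.81×(6 − 2.6) = 33.354 kPa.
Initial effective stress: σ'_0 = σ_v − u = 110.8 − 33.354 = 77.446 kPa.
Stress increase at mid-clay by the 2:1 spreading method:
Δσ ≈ qD²/(D+z)² = 266×3²/(3+6)² = 29.556 kPa
Final effective stress: σ'_f = σ'_0 + Δσ = 77.446 + 29.556 = 107 kPa.
Normally consolidated clay, so the full stress increment lies on the virgin compression line:
S_c = C_c·H/(1+e₀)·log₁₀(σ'_f/σ'_0) = 0.19×5.2/(1+0.94)×log₁₀(107/77.446)
    = 0.50928 × 0.14038 = 0.07149 m

S_c ≈ 71.5 mm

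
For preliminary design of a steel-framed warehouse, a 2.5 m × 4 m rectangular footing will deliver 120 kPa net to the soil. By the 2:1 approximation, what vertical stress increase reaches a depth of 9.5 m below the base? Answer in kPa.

By the 2:1 method the load spreads at 1 horizontal : 2 vertical, so at depth z the loaded area has grown by z in each plan dimension:
Δσ = qBL/((B+z)(L+z)) = 120×2.5×4/((2.5+9.5)(4+9.5)) = 7.4074 kPa

Δσ_z ≈ 7.41 kPa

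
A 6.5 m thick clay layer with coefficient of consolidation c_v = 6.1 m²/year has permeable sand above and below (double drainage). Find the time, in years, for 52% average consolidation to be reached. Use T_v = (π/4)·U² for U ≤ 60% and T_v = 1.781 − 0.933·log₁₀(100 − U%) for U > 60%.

Drainage path length: H_d = H/2 = 3.25 m (double drainage).
U ≤ 60%: T_v = (π/4)·U² = (π/4)×0.52² = 0.21237.
t = T_v·H_d²/c_v = 0.21237×3.25²/6.1 = 0.3677 years.

t ≈ 0.368 years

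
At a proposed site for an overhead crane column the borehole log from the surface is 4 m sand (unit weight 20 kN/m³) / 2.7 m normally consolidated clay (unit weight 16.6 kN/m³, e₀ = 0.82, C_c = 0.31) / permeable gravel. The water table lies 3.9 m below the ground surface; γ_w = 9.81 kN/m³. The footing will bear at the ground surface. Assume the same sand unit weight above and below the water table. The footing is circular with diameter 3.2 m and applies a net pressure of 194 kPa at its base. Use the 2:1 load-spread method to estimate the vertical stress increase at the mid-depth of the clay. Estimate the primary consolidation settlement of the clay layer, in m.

Mid-depth of clay below the ground surface: z = 4 + 2.7/2 = 5.35 m.
Total vertical stress at mid-clay: σ_v = 20×4 + 16.6×1.35 = 102.41 kPa.
Pore pressure: u = 9.81×(5.35 − 3.9) = 14.225 kPa.
Initial effective stress: σ'_0 = σ_v − u = 102.41 − 14.225 = 88.185 kPa.
Stress increase at mid-clay by the 2:1 spreading method:
Δσ ≈ qD²/(D+z)² = 194×3.2²/(3.2+5.35)² = 27.175 kPa
Final effective stress: σ'_f = σ'_0 + Δσ = 88.185 + 27.175 = 115.36 kPa.
Normally consolidated clay, so the full stress increment lies on the virgin compression line:
S_c = C_c·H/(1+e₀)·log₁₀(σ'_f/σ'_0) = 0.31×2.7/(1+0.82)×log₁₀(115.36/88.185)
    = 0.45989 × 0.11666 = 0.05365 m

S_c ≈ 0.0537 m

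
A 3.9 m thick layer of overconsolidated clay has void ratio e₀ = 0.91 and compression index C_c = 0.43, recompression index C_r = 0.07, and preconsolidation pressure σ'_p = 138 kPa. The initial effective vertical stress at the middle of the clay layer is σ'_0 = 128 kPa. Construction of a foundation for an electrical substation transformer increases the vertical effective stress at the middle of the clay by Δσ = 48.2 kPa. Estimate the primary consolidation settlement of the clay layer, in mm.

Final effective stress: σ'_f = 128 + 48.2 = 176.2 kPa.
σ'_f = 176.2 > σ'_p = 138 kPa, so the stress path crosses the preconsolidation pressure — recompression up to σ'_p, then virgin compression beyond:
S_c = H/(1+e₀)·[C_r·log₁₀(σ'_p/σ'_0) + C_c·log₁₀(σ'_f/σ'_p)]
    = 3.9/1.91 × [0.07×log₁₀(138/128) + 0.43×log₁₀(176.2/138)]
    = 2.0419 × [0.0022868 + 0.045635] = 0.09785 m

S_c ≈ 97.9 mm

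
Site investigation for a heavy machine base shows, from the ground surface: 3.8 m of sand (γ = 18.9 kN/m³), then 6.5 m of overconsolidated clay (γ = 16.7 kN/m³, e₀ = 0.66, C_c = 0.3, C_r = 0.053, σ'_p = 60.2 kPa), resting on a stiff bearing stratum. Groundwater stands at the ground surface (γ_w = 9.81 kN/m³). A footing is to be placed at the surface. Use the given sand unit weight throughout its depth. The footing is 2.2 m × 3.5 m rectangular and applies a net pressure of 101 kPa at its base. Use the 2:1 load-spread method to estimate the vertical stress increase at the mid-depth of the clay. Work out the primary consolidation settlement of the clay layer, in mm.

S_c ≈ 43.4 mm

Mid-depth of clay below the ground surface: z = 3.8 + 6.5/2 = 7.05 m.
Total vertical stress at mid-clay: σ_v = 18.9×3.8 + 16.7×3.25 = 126.09 kPa.
Pore pressure: u = 9.81×(7.05 − 0) = 69.16 kPa.
Initial effective stress: σ'_0 = σ_v − u = 126.09 − 69.16 = 56.93 kPa.
Stress increase at mid-clay by the 2:1 spreading method:
Δσ = qBL/((B+z)(L+z)) = 101×2.2×3.5/((2.2+7.05)(3.5+7.05)) = 7.9693 kPa
Final effective stress: σ'_f = 56.93 + 7.9693 = 64.899 kPa.
σ'_f = 64.899 > σ'_p = 60.2 kPa, so the stress path crosses the preconsolidation pressure — recompression up to σ'_p, then virgin compression beyond:
S_c = H/(1+e₀)·[C_r·log₁₀(σ'_p/σ'_0) + C_c·log₁₀(σ'_f/σ'_p)]
    = 6.5/1.66 × [0.053×log₁₀(60.2/56.93) + 0.3×log₁₀(64.899/60.2)]
    = 3.9157 × [0.0012855 + 0.0097925] = 0.04338 m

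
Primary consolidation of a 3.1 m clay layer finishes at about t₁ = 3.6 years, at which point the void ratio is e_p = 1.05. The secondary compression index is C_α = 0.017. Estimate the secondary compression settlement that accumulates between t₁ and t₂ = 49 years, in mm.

Secondary compression: S_s = C_α·H/(1+e_p)·log₁₀(t₂/t₁)
S_s = 0.017×3.1/(1+1.05)×log₁₀(49/3.6)
    = 0.02571 × 1.134 = 0.02915 m

S_s ≈ 29.1 mm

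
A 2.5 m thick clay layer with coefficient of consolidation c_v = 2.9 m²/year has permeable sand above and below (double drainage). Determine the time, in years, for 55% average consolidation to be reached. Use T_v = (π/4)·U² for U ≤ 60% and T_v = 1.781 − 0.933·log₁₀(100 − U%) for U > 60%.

Drainage path length: H_d = H/2 = 1.25 m (double drainage).
U ≤ 60%: T_v = (π/4)·U² = (π/4)×0.55² = 0.23758.
t = T_v·H_d²/c_v = 0.23758×1.25²/2.9 = 0.128 years.

t ≈ 0.128 years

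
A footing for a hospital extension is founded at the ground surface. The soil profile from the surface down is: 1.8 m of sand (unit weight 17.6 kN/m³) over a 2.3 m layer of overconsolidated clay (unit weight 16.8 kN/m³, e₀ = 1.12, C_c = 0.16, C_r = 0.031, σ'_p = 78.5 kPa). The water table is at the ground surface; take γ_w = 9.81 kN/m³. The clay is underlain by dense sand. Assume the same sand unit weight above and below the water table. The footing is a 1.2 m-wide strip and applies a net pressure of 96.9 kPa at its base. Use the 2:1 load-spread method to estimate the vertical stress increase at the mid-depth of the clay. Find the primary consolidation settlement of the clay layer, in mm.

S_c ≈ 12 mm

Mid-depth of clay below the ground surface: z = 1.8 + 2.3/2 = 2.95 m.
Total vertical stress at mid-clay: σ_v = 17.6×1.8 + 16.8×1.15 = 51 kPa.
Pore pressure: u = 9.81×(2.95 − 0) = 28.94 kPa.
Initial effective stress: σ'_0 = σ_v − u = 51 − 28.94 = 22.06 kPa.
Stress increase at mid-clay by the 2:1 spreading method:
Δσ = qB/(B+z) = 96.9×1.2/(1.2+2.95) = 28.019 kPa
Final effective stress: σ'_f = 22.06 + 28.019 = 50.079 kPa.
σ'_f = 50.079 ≤ σ'_p = 78.5 kPa, so the clay remains overconsolidated and only the recompression index applies:
S_c = C_r·H/(1+e₀)·log₁₀(σ'_f/σ'_0) = 0.031×2.3/2.12×log₁₀(50.079/22.06)
    = 0.033632 × 0.35605 = 0.01197 m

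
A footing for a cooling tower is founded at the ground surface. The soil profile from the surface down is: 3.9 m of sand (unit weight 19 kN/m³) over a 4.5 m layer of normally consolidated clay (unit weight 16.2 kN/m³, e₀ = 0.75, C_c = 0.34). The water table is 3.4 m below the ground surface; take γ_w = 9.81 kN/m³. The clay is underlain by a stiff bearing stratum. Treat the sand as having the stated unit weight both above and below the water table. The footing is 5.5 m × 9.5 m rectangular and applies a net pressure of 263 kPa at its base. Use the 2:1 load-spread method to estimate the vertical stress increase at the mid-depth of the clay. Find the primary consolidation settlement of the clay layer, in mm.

Mid-depth of clay below the ground surface: z = 3.9 + 4.5/2 = 6.15 m.
Total vertical stress at mid-clay: σ_v = 19×3.9 + 16.2×2.25 = 110.55 kPa.
Pore pressure: u = 9.81×(6.15 − 3.4) = 26.978 kPa.
Initial effective stress: σ'_0 = σ_v − u = 110.55 − 26.978 = 83.572 kPa.
Stress increase at mid-clay by the 2:1 spreading method:
Δσ = qBL/((B+z)(L+z)) = 263×5.5×9.5/((5.5+6.15)(9.5+6.15)) = 75.371 kPa
Final effective stress: σ'_f = σ'_0 + Δσ = 83.572 + 75.371 = 158.94 kPa.
Normally consolidated clay, so the full stress increment lies on the virgin compression line:
S_c = C_c·H/(1+e₀)·log₁₀(σ'_f/σ'_0) = 0.34×4.5/(1+0.75)×log₁₀(158.94/83.572)
    = 0.87429 × 0.27917 = 0.2441 m

S_c ≈ 244 mm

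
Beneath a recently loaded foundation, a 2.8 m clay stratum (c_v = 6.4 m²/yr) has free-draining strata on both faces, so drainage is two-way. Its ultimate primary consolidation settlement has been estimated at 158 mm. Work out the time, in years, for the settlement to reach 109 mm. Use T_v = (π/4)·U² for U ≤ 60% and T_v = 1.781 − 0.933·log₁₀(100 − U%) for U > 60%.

t ≈ 0.119 years

Drainage path length: H_d = H/2 = 1.4 m (double drainage).
U = S(t)/S_ult = 109/158 = 0.6899.
U > 60%: T_v = 1.781 − 0.933·log₁₀(100 − 68.987) = 0.38939.
t = T_v·H_d²/c_v = 0.38939×1.4²/6.4 = 0.1193 years.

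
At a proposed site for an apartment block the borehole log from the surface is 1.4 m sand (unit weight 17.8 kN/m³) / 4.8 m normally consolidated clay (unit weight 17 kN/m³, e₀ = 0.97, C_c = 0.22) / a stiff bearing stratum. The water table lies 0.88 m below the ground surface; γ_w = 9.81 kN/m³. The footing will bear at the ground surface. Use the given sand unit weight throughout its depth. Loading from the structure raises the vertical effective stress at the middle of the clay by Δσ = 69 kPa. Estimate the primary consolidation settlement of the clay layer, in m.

S_c ≈ 0.245 m

Mid-depth of clay below the ground surface: z = 1.4 + 4.8/2 = 3.8 m.
Total vertical stress at mid-clay: σ_v = 17.8×1.4 + 17×2.4 = 65.72 kPa.
Pore pressure: u = 9.81×(3.8 − 0.88) = 28.645 kPa.
Initial effective stress: σ'_0 = σ_v − u = 65.72 − 28.645 = 37.075 kPa.
Final effective stress: σ'_f = σ'_0 + Δσ = 37.075 + 69 = 106.08 kPa.
Normally consolidated clay, so the full stress increment lies on the virgin compression line:
S_c = C_c·H/(1+e₀)·log₁₀(σ'_f/σ'_0) = 0.22×4.8/(1+0.97)×log₁₀(106.08/37.075)
    = 0.53604 × 0.45655 = 0.2447 m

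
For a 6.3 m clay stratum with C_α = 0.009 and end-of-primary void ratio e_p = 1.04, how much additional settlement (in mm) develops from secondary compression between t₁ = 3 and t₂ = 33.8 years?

S_s ≈ 29.2 mm

Secondary compression: S_s = C_α·H/(1+e_p)·log₁₀(t₂/t₁)
S_s = 0.009×6.3/(1+1.04)×log₁₀(33.8/3)
    = 0.02779 × 1.052 = 0.02923 m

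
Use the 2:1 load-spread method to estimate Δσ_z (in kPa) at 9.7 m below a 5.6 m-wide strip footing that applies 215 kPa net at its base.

Δσ_z ≈ 78.7 kPa

By the 2:1 method the load spreads at 1 horizontal : 2 vertical, so at depth z the loaded area has grown by z in each plan dimension:
Δσ = qB/(B+z) = 215×5.6/(5.6+9.7) = 78.693 kPa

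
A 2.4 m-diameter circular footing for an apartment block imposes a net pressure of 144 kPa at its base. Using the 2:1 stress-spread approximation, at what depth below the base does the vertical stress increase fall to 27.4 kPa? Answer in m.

z ≈ 3.1 m

2:1 spreading — at depth z the loaded area has grown by z in each plan dimension:
qD²/(D+z)² = Δσ_z ⇒ z = D(√(q/Δσ_z) − 1) = 2.4×(√(144/27.4) − 1) = 3.102 m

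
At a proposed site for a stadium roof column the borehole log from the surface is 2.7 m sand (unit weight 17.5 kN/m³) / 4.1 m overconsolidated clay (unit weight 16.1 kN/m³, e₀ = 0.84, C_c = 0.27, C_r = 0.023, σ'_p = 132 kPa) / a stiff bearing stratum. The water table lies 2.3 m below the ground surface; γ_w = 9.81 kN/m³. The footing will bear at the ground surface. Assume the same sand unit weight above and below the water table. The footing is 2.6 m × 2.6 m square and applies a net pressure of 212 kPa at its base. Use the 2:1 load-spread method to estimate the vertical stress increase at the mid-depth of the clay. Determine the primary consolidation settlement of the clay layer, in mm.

Mid-depth of clay below the ground surface: z = 2.7 + 4.1/2 = 4.75 m.
Total vertical stress at mid-clay: σ_v = 17.5×2.7 + 16.1×2.05 = 80.255 kPa.
Pore pressure: u = 9.81×(4.75 − 2.3) = 24.035 kPa.
Initial effective stress: σ'_0 = σ_v − u = 80.255 − 24.035 = 56.22 kPa.
Stress increase at mid-clay by the 2:1 spreading method:
Δσ = qBL/((B+z)(L+z)) = 212×2.6×2.6/((2.6+4.75)(2.6+4.75)) = 26.528 kPa
Final effective stress: σ'_f = 56.22 + 26.528 = 82.748 kPa.
σ'_f = 82.748 ≤ σ'_p = 132 kPa, so the clay remains overconsolidated and only the recompression index applies:
S_c = C_r·H/(1+e₀)·log₁₀(σ'_f/σ'_0) = 0.023×4.1/1.84×log₁₀(82.748/56.22)
    = 0.051251 × 0.16787 = 0.008603 m

S_c ≈ 8.6 mm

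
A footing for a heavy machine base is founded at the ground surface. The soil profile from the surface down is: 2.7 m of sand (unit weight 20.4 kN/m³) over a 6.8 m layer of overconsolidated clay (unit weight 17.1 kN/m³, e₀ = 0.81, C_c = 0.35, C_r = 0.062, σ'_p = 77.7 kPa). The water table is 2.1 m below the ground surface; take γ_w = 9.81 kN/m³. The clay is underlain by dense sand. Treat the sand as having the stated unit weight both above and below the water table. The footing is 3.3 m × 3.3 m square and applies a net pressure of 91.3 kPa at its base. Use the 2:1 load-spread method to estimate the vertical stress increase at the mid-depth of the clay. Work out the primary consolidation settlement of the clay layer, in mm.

Mid-depth of clay below the ground surface: z = 2.7 + 6.8/2 = 6.1 m.
Total vertical stress at mid-clay: σ_v = 20.4×2.7 + 17.1×3.4 = 113.22 kPa.
Pore pressure: u = 9.81×(6.1 − 2.1) = 39.24 kPa.
Initial effective stress: σ'_0 = σ_v − u = 113.22 − 39.24 = 73.98 kPa.
Stress increase at mid-clay by the 2:1 spreading method:
Δσ = qBL/((B+z)(L+z)) = 91.3×3.3×3.3/((3.3+6.1)(3.3+6.1)) = 11.252 kPa
Final effective stress: σ'_f = 73.98 + 11.252 = 85.232 kPa.
σ'_f = 85.232 > σ'_p = 77.7 kPa, so the stress path crosses the preconsolidation pressure — recompression up to σ'_p, then virgin compression beyond:
S_c = H/(1+e₀)·[C_r·log₁₀(σ'_p/σ'_0) + C_c·log₁₀(σ'_f/σ'_p)]
    = 6.8/1.81 × [0.062×log₁₀(77.7/73.98) + 0.35×log₁₀(85.232/77.7)]
    = 3.7569 × [0.001321 + 0.014064] = 0.0578 m

S_c ≈ 57.8 mm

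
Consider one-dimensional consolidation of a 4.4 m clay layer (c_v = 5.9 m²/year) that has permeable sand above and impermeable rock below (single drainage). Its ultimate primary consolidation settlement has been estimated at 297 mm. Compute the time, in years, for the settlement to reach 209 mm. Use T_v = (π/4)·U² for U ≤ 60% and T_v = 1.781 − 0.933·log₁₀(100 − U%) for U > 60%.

t ≈ 1.34 years

Drainage path length: H_d = H = 4.4 m (single drainage).
U = S(t)/S_ult = 209/297 = 0.7037.
U > 60%: T_v = 1.781 − 0.933·log₁₀(100 − 70.37) = 0.40788.
t = T_v·H_d²/c_v = 0.40788×4.4²/5.9 = 1.338 years.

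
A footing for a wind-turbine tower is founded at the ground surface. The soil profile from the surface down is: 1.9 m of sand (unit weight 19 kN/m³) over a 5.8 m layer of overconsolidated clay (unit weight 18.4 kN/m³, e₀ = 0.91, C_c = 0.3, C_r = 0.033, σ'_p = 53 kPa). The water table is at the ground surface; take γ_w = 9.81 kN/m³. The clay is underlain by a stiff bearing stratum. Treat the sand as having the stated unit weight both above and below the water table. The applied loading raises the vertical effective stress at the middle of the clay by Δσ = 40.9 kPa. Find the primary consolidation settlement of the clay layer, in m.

S_c ≈ 0.188 m

Mid-depth of clay below the ground surface: z = 1.9 + 5.8/2 = 4.8 m.
Total vertical stress at mid-clay: σ_v = 19×1.9 + 18.4×2.9 = 89.46 kPa.
Pore pressure: u = 9.81×(4.8 − 0) = 47.088 kPa.
Initial effective stress: σ'_0 = σ_v − u = 89.46 − 47.088 = 42.372 kPa.
Final effective stress: σ'_f = 42.372 + 40.9 = 83.272 kPa.
σ'_f = 83.272 > σ'_p = 53 kPa, so the stress path crosses the preconsolidation pressure — recompression up to σ'_p, then virgin compression beyond:
S_c = H/(1+e₀)·[C_r·log₁₀(σ'_p/σ'_0) + C_c·log₁₀(σ'_f/σ'_p)]
    = 5.8/1.91 × [0.033×log₁₀(53/42.372) + 0.3×log₁₀(83.272/53)]
    = 3.0366 × [0.0032075 + 0.058867] = 0.1885 m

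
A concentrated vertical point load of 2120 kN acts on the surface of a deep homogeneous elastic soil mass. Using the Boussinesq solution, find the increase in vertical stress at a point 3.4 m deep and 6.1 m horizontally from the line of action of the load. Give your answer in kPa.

Δσ_z ≈ 2.4 kPa

Boussinesq vertical stress below a point load on an elastic half-space:
Δσ_z = 3P/(2πz²) · [1 + (r/z)²]^(−5/2)
r/z = 6.1/3.4 = 1.7941; [1+(r/z)²]^(−5/2) = 0.027353.
Δσ_z = 3×2120/(2π×3.4²) × 0.027353 = 87.563 × 0.027353 = 2.395 kPa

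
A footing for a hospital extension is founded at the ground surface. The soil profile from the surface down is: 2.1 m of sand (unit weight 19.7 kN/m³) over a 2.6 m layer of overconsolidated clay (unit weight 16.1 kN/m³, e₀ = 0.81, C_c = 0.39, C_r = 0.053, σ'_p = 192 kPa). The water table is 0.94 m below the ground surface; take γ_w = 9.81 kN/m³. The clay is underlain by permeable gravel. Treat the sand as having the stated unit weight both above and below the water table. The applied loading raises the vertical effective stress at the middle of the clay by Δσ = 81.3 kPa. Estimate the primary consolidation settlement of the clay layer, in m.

S_c ≈ 0.0377 m

Mid-depth of clay below the ground surface: z = 2.1 + 2.6/2 = 3.4 m.
Total vertical stress at mid-clay: σ_v = 19.7×2.1 + 16.1×1.3 = 62.3 kPa.
Pore pressure: u = 9.81×(3.4 − 0.94) = 24.133 kPa.
Initial effective stress: σ'_0 = σ_v − u = 62.3 − 24.133 = 38.167 kPa.
Final effective stress: σ'_f = 38.167 + 81.3 = 119.47 kPa.
σ'_f = 119.47 ≤ σ'_p = 192 kPa, so the clay remains overconsolidated and only the recompression index applies:
S_c = C_r·H/(1+e₀)·log₁₀(σ'_f/σ'_0) = 0.053×2.6/1.81×log₁₀(119.47/38.167)
    = 0.076135 × 0.49557 = 0.03773 m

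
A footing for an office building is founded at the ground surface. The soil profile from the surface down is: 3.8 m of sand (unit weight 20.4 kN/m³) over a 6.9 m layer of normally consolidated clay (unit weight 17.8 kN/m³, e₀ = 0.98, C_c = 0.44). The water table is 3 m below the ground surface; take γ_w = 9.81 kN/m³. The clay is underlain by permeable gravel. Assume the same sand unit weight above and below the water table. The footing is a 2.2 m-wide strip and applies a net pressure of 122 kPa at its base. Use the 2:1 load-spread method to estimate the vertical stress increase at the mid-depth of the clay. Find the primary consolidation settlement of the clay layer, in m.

S_c ≈ 0.171 m

Mid-depth of clay below the ground surface: z = 3.8 + 6.9/2 = 7.25 m.
Total vertical stress at mid-clay: σ_v = 20.4×3.8 + 17.8×3.45 = 138.93 kPa.
Pore pressure: u = 9.81×(7.25 − 3) = 41.693 kPa.
Initial effective stress: σ'_0 = σ_v − u = 138.93 − 41.693 = 97.237 kPa.
Stress increase at mid-clay by the 2:1 spreading method:
Δσ = qB/(B+z) = 122×2.2/(2.2+7.25) = 28.402 kPa
Final effective stress: σ'_f = σ'_0 + Δσ = 97.237 + 28.402 = 125.64 kPa.
Normally consolidated clay, so the full stress increment lies on the virgin compression line:
S_c = C_c·H/(1+e₀)·log₁₀(σ'_f/σ'_0) = 0.44×6.9/(1+0.98)×log₁₀(125.64/97.237)
    = 1.5333 × 0.1113 = 0.1707 m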